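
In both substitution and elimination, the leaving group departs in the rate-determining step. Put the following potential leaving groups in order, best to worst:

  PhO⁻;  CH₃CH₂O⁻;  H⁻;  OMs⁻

OMs⁻: pKₐ(CH₃SO₃H (MsOH)) ≈ -1.9
PhO⁻: pKₐ(C₆H₅OH (phenol)) ≈ 10
CH₃CH₂O⁻: pKₐ(CH₃CH₂OH) ≈ 16 — strong base; alkoxides do not leave unassisted
H⁻: pKₐ(H₂) ≈ 36 — extremely strong base; leaves only in special hydride-transfer contexts

OMs⁻ > PhO⁻ > CH₃CH₂O⁻ > H⁻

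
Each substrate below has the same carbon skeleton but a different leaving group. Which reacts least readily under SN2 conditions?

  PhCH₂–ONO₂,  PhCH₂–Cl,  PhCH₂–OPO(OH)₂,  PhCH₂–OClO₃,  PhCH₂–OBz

With the same alkyl group throughout, only the leaving group differentiates the rates.
The more stable X⁻ (or X) is on its own — i.e. the weaker a base it is — the better a leaving group it makes.
PhCH₂–OClO₃ loses ClO₄⁻: pKₐ(HClO₄) ≈ -10
PhCH₂–Cl loses Cl⁻: pKₐ(HCl) ≈ -7
PhCH₂–ONO₂ loses NO₃⁻: pKₐ(HNO₃) ≈ -1.3
PhCH₂–OPO(OH)₂ loses H₂PO₄⁻: pKₐ(H₃PO₄) ≈ 2.1
PhCH₂–OBz loses PhCOO⁻: pKₐ(C₆H₅COOH) ≈ 4.2

PhCH₂–OBz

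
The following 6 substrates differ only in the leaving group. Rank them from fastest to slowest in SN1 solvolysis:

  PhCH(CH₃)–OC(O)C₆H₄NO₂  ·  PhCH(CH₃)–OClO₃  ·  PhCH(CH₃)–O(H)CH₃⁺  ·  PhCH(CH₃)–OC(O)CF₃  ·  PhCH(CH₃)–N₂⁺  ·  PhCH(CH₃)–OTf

With the same alkyl group throughout, only the leaving group differentiates the rates.
The more stable X⁻ (or X) is on its own — i.e. the weaker a base it is — the better a leaving group it makes.
PhCH(CH₃)–N₂⁺ loses N₂: no meaningful conjugate acid; N₂ departs as an exceptionally stable neutral molecule
PhCH(CH₃)–OTf loses OTf⁻: pKₐ(CF₃SO₃H (triflic acid)) ≈ -14
PhCH(CH₃)–OClO₃ loses ClO₄⁻: pKₐ(HClO₄) ≈ -10
PhCH(CH₃)–O(H)CH₃⁺ loses R'OH: pKₐ(R'OH₂⁺) ≈ -2.4
PhCH(CH₃)–OC(O)CF₃ loses CF₃COO⁻: pKₐ(CF₃COOH) ≈ 0.2
PhCH(CH₃)–OC(O)C₆H₄NO₂ loses p-O₂N–C₆H₄–COO⁻: pKₐ(p-nitrobenzoic acid) ≈ 3.4

PhCH(CH₃)–N₂⁺ > PhCH(CH₃)–OTf > PhCH(CH₃)–OClO₃ > PhCH(CH₃)–O(H)CH₃⁺ > PhCH(CH₃)–OC(O)CF₃ > PhCH(CH₃)–OC(O)C₆H₄NO₂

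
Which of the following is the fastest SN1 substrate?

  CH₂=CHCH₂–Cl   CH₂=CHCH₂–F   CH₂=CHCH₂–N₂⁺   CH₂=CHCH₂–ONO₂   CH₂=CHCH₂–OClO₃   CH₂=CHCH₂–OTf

CH₂=CHCH₂–N₂⁺

With the same alkyl group throughout, only the leaving group differentiates the rates.
Leaving-group ability tracks the stability of the departed species; conjugate-acid pKₐ is the usual yardstick (lower pKₐ → better LG).
CH₂=CHCH₂–N₂⁺ loses N₂: no meaningful conjugate acid; N₂ departs as an exceptionally stable neutral molecule
CH₂=CHCH₂–OTf loses OTf⁻: pKₐ(CF₃SO₃H (triflic acid)) ≈ -14
CH₂=CHCH₂–OClO₃ loses ClO₄⁻: pKₐ(HClO₄) ≈ -10
CH₂=CHCH₂–Cl loses Cl⁻: pKₐ(HCl) ≈ -7
CH₂=CHCH₂–ONO₂ loses NO₃⁻: pKₐ(HNO₃) ≈ -1.3
CH₂=CHCH₂–F loses F⁻: pKₐ(HF) ≈ 3.2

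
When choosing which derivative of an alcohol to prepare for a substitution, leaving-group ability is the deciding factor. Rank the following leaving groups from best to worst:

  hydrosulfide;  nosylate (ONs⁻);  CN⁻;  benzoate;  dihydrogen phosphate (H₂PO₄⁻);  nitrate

Rank by basicity of the departing species: weakest base leaves most easily.
nosylate (ONs⁻): pKₐ(p-O₂NC₆H₄SO₃H) ≈ -3.5 — p-nitro group further stabilises the sulfonate
nitrate: pKₐ(HNO₃) ≈ -1.3 — resonance-delocalised over three oxygens
dihydrogen phosphate (H₂PO₄⁻): pKₐ(H₃PO₄) ≈ 2.1
benzoate: pKₐ(C₆H₅COOH) ≈ 4.2
hydrosulfide: pKₐ(H₂S) ≈ 7 — larger and more polarisable than the oxygen analogue
CN⁻: pKₐ(HCN) ≈ 9.2

nosylate (ONs⁻) > nitrate > dihydrogen phosphate (H₂PO₄⁻) > benzoate > hydrosulfide > CN⁻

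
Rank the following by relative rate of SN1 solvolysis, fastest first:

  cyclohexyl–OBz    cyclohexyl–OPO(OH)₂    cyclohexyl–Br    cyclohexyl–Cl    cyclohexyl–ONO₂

cyclohexyl–Br > cyclohexyl–Cl > cyclohexyl–ONO₂ > cyclohexyl–OPO(OH)₂ > cyclohexyl–OBz

The skeletons are identical, so relative rate is governed entirely by leaving-group ability.
The more stable X⁻ (or X) is on its own — i.e. the weaker a base it is — the better a leaving group it makes.
cyclohexyl–Br loses Br⁻: pKₐ(HBr) ≈ -9
cyclohexyl–Cl loses Cl⁻: pKₐ(HCl) ≈ -7
cyclohexyl–ONO₂ loses NO₃⁻: pKₐ(HNO₃) ≈ -1.3
cyclohexyl–OPO(OH)₂ loses H₂PO₄⁻: pKₐ(H₃PO₄) ≈ 2.1
cyclohexyl–OBz loses PhCOO⁻: pKₐ(C₆H₅COOH) ≈ 4.2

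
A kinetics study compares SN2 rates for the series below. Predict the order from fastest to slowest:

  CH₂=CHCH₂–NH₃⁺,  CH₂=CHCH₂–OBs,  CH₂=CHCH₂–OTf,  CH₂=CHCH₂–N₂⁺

Same R in every case — rank the leaving groups.
The more stable X⁻ (or X) is on its own — i.e. the weaker a base it is — the better a leaving group it makes.
CH₂=CHCH₂–N₂⁺ loses N₂: no meaningful conjugate acid; N₂ departs as an exceptionally stable neutral molecule
CH₂=CHCH₂–OTf loses OTf⁻: pKₐ(CF₃SO₃H (triflic acid)) ≈ -14
CH₂=CHCH₂–OBs loses OBs⁻: pKₐ(p-BrC₆H₄SO₃H) ≈ -2.8
CH₂=CHCH₂–NH₃⁺ loses NH₃: pKₐ(NH₄⁺) ≈ 9.2

CH₂=CHCH₂–N₂⁺ > CH₂=CHCH₂–OTf > CH₂=CHCH₂–OBs > CH₂=CHCH₂–NH₃⁺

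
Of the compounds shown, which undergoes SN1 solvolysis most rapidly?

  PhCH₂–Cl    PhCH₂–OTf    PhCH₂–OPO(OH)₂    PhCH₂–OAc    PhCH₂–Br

Identical carbon frameworks mean the comparison reduces to leaving-group quality.
Rank by basicity of the departing species: weakest base leaves most easily.
PhCH₂–OTf loses OTf⁻: pKₐ(CF₃SO₃H (triflic acid)) ≈ -14
PhCH₂–Br loses Br⁻: pKₐ(HBr) ≈ -9
PhCH₂–Cl loses Cl⁻: pKₐ(HCl) ≈ -7
PhCH₂–OPO(OH)₂ loses H₂PO₄⁻: pKₐ(H₃PO₄) ≈ 2.1
PhCH₂–OAc loses AcO⁻: pKₐ(CH₃COOH) ≈ 4.8

PhCH₂–OTf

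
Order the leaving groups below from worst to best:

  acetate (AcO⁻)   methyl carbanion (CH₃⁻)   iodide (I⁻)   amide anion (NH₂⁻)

methyl carbanion (CH₃⁻) < amide anion (NH₂⁻) < acetate (AcO⁻) < iodide (I⁻)

Leaving-group ability tracks the stability of the departed species; conjugate-acid pKₐ is the usual yardstick (lower pKₐ → better LG).
iodide (I⁻): pKₐ(HI) ≈ -10
acetate (AcO⁻): pKₐ(CH₃COOH) ≈ 4.8
amide anion (NH₂⁻): pKₐ(NH₃) ≈ 38
methyl carbanion (CH₃⁻): pKₐ(CH₄) ≈ 48 — unstabilised carbanion; the worst conceivable leaving group
Listed from poorest to best leaving group as asked.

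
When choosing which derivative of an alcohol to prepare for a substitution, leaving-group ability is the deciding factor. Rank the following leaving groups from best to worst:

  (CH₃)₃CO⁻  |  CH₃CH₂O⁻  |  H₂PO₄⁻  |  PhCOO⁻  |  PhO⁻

The more stable X⁻ (or X) is on its own — i.e. the weaker a base it is — the better a leaving group it makes.
H₂PO₄⁻: pKₐ(H₃PO₄) ≈ 2.1 — moderate base; biological leaving group after further activation
PhCOO⁻: pKₐ(C₆H₅COOH) ≈ 4.2
PhO⁻: pKₐ(C₆H₅OH (phenol)) ≈ 10 — resonance into the ring helps, but still a poor LG
CH₃CH₂O⁻: pKₐ(CH₃CH₂OH) ≈ 16 — strong base; alkoxides do not leave unassisted
(CH₃)₃CO⁻: pKₐ(t-BuOH) ≈ 18 — bulky, strongly basic alkoxide

H₂PO₄⁻ > PhCOO⁻ > PhO⁻ > CH₃CH₂O⁻ > (CH₃)₃CO⁻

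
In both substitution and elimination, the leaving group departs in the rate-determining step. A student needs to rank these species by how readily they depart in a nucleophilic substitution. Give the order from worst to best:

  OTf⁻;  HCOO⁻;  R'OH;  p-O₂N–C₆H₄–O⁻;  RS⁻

RS⁻ < p-O₂N–C₆H₄–O⁻ < HCOO⁻ < R'OH < OTf⁻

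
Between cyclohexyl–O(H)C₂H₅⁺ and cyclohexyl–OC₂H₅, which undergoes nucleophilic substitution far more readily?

From cyclohexyl–OC₂H₅ the departing group would be CH₃CH₂O⁻ (pKₐ(CH₃CH₂OH) ≈ 16). Strong base; alkoxides do not leave unassisted.
From cyclohexyl–O(H)C₂H₅⁺ the leaving group is R'OH (pKₐ(R'OH₂⁺) ≈ -2.4). Neutral; leaves from a protonated ether (an oxonium ion, R–O(H)R'⁺).
(In practice cyclohexyl–O(H)C₂H₅⁺ is made from cyclohexyl–OC₂H₅ by protonation with concentrated HBr, allowing neutral ethanol, rather than ethoxide, to depart.)

cyclohexyl–O(H)C₂H₅⁺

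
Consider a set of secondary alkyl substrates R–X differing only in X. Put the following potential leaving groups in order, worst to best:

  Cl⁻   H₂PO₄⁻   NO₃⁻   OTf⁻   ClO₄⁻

A good leaving group is a weak base: the lower the pKₐ of its conjugate acid, the more readily it departs.
OTf⁻: pKₐ(CF₃SO₃H (triflic acid)) ≈ -14 — charge spread over three oxygens and a CF₃ group; the premier leaving group in synthesis
ClO₄⁻: pKₐ(HClO₄) ≈ -10 — extremely weak base; rarely used for safety reasons
Cl⁻: pKₐ(HCl) ≈ -7 — moderately weak base
NO₃⁻: pKₐ(HNO₃) ≈ -1.3 — resonance-delocalised over three oxygens
H₂PO₄⁻: pKₐ(H₃PO₄) ≈ 2.1 — moderate base; biological leaving group after further activation
The question asks for worst first, so the sequence is read in increasing leaving-group ability.

H₂PO₄⁻ < NO₃⁻ < Cl⁻ < ClO₄⁻ < OTf⁻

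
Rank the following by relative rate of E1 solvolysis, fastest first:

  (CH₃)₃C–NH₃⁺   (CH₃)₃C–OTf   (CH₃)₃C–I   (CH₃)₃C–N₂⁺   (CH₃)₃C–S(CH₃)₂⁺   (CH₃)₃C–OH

Same R in every case — rank the leaving groups.
A good leaving group is a weak base: the lower the pKₐ of its conjugate acid, the more readily it departs.
(CH₃)₃C–N₂⁺ loses N₂: no meaningful conjugate acid; N₂ departs as an exceptionally stable neutral molecule
(CH₃)₃C–OTf loses OTf⁻: pKₐ(CF₃SO₃H (triflic acid)) ≈ -14
(CH₃)₃C–I loses I⁻: pKₐ(HI) ≈ -10
(CH₃)₃C–S(CH₃)₂⁺ loses SR'₂: pKₐ(R'₂SH⁺) ≈ -7
(CH₃)₃C–NH₃⁺ loses NH₃: pKₐ(NH₄⁺) ≈ 9.2
(CH₃)₃C–OH loses OH⁻: pKₐ(H₂O) ≈ 15.7

(CH₃)₃C–N₂⁺ > (CH₃)₃C–OTf > (CH₃)₃C–I > (CH₃)₃C–S(CH₃)₂⁺ > (CH₃)₃C–NH₃⁺ > (CH₃)₃C–OH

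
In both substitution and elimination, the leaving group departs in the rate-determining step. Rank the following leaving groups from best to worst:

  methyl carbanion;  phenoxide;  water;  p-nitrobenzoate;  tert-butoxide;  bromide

bromide > water > p-nitrobenzoate > phenoxide > tert-butoxide > methyl carbanion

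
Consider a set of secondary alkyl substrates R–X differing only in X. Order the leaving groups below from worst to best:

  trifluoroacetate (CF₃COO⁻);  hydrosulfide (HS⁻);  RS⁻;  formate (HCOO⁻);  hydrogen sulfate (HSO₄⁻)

RS⁻ < hydrosulfide (HS⁻) < formate (HCOO⁻) < trifluoroacetate (CF₃COO⁻) < hydrogen sulfate (HSO₄⁻)

hydrogen sulfate (HSO₄⁻): pKₐ(H₂SO₄) ≈ -3
trifluoroacetate (CF₃COO⁻): pKₐ(CF₃COOH) ≈ 0.2 — strongly electron-withdrawing CF₃ stabilises the carboxylate
formate (HCOO⁻): pKₐ(HCOOH) ≈ 3.8 — resonance-stabilised carboxylate
hydrosulfide (HS⁻): pKₐ(H₂S) ≈ 7 — larger and more polarisable than the oxygen analogue
RS⁻: pKₐ(RSH (a thiol)) ≈ 10.5
Listed from poorest to best leaving group as asked.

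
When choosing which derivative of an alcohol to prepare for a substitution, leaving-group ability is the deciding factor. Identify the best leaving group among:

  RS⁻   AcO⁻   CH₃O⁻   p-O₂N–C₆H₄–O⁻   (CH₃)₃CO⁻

Leaving-group ability tracks the stability of the departed species; conjugate-acid pKₐ is the usual yardstick (lower pKₐ → better LG).
AcO⁻: pKₐ(CH₃COOH) ≈ 4.8
p-O₂N–C₆H₄–O⁻: pKₐ(p-nitrophenol) ≈ 7.2
RS⁻: pKₐ(RSH (a thiol)) ≈ 10.5
CH₃O⁻: pKₐ(CH₃OH) ≈ 15.5
(CH₃)₃CO⁻: pKₐ(t-BuOH) ≈ 18

AcO⁻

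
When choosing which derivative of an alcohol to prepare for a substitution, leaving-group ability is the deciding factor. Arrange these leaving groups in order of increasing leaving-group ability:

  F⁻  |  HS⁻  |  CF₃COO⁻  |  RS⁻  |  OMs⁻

RS⁻ < HS⁻ < F⁻ < CF₃COO⁻ < OMs⁻

OMs⁻: pKₐ(CH₃SO₃H (MsOH)) ≈ -1.9
CF₃COO⁻: pKₐ(CF₃COOH) ≈ 0.2 — strongly electron-withdrawing CF₃ stabilises the carboxylate
F⁻: pKₐ(HF) ≈ 3.2 — small and strongly basic; the poor halide leaving group
HS⁻: pKₐ(H₂S) ≈ 7 — larger and more polarisable than the oxygen analogue
RS⁻: pKₐ(RSH (a thiol)) ≈ 10.5 — moderately basic; rarely leaves without activation
The question asks for worst first, so the sequence is read in increasing leaving-group ability.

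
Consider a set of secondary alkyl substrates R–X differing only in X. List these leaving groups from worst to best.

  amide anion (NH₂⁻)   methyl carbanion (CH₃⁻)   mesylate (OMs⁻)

A good leaving group is a weak base: the lower the pKₐ of its conjugate acid, the more readily it departs.
mesylate (OMs⁻): pKₐ(CH₃SO₃H (MsOH)) ≈ -1.9 — resonance-delocalised alkanesulfonate
amide anion (NH₂⁻): pKₐ(NH₃) ≈ 38 — extremely strong base; never a leaving group
methyl carbanion (CH₃⁻): pKₐ(CH₄) ≈ 48
Listed from poorest to best leaving group as asked.

methyl carbanion (CH₃⁻) < amide anion (NH₂⁻) < mesylate (OMs⁻)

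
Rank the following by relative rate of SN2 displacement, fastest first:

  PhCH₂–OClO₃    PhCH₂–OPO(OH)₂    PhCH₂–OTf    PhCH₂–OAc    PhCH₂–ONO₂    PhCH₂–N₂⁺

PhCH₂–N₂⁺ > PhCH₂–OTf > PhCH₂–OClO₃ > PhCH₂–ONO₂ > PhCH₂–OPO(OH)₂ > PhCH₂–OAc

Same R in every case — rank the leaving groups.
Leaving-group ability tracks the stability of the departed species; conjugate-acid pKₐ is the usual yardstick (lower pKₐ → better LG).
PhCH₂–N₂⁺ loses N₂: no meaningful conjugate acid; N₂ departs as an exceptionally stable neutral molecule
PhCH₂–OTf loses OTf⁻: pKₐ(CF₃SO₃H (triflic acid)) ≈ -14
PhCH₂–OClO₃ loses ClO₄⁻: pKₐ(HClO₄) ≈ -10
PhCH₂–ONO₂ loses NO₃⁻: pKₐ(HNO₃) ≈ -1.3
PhCH₂–OPO(OH)₂ loses H₂PO₄⁻: pKₐ(H₃PO₄) ≈ 2.1
PhCH₂–OAc loses AcO⁻: pKₐ(CH₃COOH) ≈ 4.8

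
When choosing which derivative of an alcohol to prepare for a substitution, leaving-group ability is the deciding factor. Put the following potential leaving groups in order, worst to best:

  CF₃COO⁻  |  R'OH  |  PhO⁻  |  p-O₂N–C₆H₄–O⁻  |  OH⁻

The more stable X⁻ (or X) is on its own — i.e. the weaker a base it is — the better a leaving group it makes.
R'OH: pKₐ(R'OH₂⁺) ≈ -2.4 — neutral; leaves from a protonated ether (an oxonium ion, R–O(H)R'⁺)
CF₃COO⁻: pKₐ(CF₃COOH) ≈ 0.2 — strongly electron-withdrawing CF₃ stabilises the carboxylate
p-O₂N–C₆H₄–O⁻: pKₐ(p-nitrophenol) ≈ 7.2 — nitro group delocalises the charge; the classic chromogenic LG
PhO⁻: pKₐ(C₆H₅OH (phenol)) ≈ 10 — resonance into the ring helps, but still a poor LG
OH⁻: pKₐ(H₂O) ≈ 15.7 — strong base; essentially never leaves without prior activation
The question asks for worst first, so the sequence is read in increasing leaving-group ability.

OH⁻ < PhO⁻ < p-O₂N–C₆H₄–O⁻ < CF₃COO⁻ < R'OH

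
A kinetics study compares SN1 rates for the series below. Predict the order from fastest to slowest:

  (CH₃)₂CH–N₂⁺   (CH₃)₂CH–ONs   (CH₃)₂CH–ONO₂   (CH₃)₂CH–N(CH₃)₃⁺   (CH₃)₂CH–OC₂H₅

Identical carbon frameworks mean the comparison reduces to leaving-group quality.
A good leaving group is a weak base: the lower the pKₐ of its conjugate acid, the more readily it departs.
(CH₃)₂CH–N₂⁺ loses N₂: no meaningful conjugate acid; N₂ departs as an exceptionally stable neutral molecule
(CH₃)₂CH–ONs loses ONs⁻: pKₐ(p-O₂NC₆H₄SO₃H) ≈ -3.5
(CH₃)₂CH–ONO₂ loses NO₃⁻: pKₐ(HNO₃) ≈ -1.3
(CH₃)₂CH–N(CH₃)₃⁺ loses NR'₃: pKₐ(R'₃NH⁺) ≈ 10.7
(CH₃)₂CH–OC₂H₅ loses CH₃CH₂O⁻: pKₐ(CH₃CH₂OH) ≈ 16

(CH₃)₂CH–N₂⁺ > (CH₃)₂CH–ONs > (CH₃)₂CH–ONO₂ > (CH₃)₂CH–N(CH₃)₃⁺ > (CH₃)₂CH–OC₂H₅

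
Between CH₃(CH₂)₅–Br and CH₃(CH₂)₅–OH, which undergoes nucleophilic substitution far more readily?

CH₃(CH₂)₅–Br

From CH₃(CH₂)₅–OH the departing group would be OH⁻ (pKₐ(H₂O) ≈ 15.7). Strong base; essentially never leaves without prior activation.
From CH₃(CH₂)₅–Br the leaving group is Br⁻ (pKₐ(HBr) ≈ -9). Weak base; good leaving group.
(In practice CH₃(CH₂)₅–Br is made from CH₃(CH₂)₅–OH by treatment with PBr₃, replacing the hydroxyl with bromide.)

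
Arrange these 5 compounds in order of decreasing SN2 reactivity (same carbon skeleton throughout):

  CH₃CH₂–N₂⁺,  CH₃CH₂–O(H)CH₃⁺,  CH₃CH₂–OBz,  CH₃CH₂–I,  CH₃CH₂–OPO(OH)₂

Same R in every case — rank the leaving groups.
The more stable X⁻ (or X) is on its own — i.e. the weaker a base it is — the better a leaving group it makes.
CH₃CH₂–N₂⁺ loses N₂: no meaningful conjugate acid; N₂ departs as an exceptionally stable neutral molecule
CH₃CH₂–I loses I⁻: pKₐ(HI) ≈ -10
CH₃CH₂–O(H)CH₃⁺ loses R'OH: pKₐ(R'OH₂⁺) ≈ -2.4
CH₃CH₂–OPO(OH)₂ loses H₂PO₄⁻: pKₐ(H₃PO₄) ≈ 2.1
CH₃CH₂–OBz loses PhCOO⁻: pKₐ(C₆H₅COOH) ≈ 4.2

CH₃CH₂–N₂⁺ > CH₃CH₂–I > CH₃CH₂–O(H)CH₃⁺ > CH₃CH₂–OPO(OH)₂ > CH₃CH₂–OBz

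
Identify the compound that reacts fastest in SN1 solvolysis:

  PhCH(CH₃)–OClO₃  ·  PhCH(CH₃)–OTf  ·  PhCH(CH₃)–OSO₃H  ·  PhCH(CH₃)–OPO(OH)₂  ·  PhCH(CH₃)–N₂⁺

PhCH(CH₃)–N₂⁺

Same R in every case — rank the leaving groups.
A good leaving group is a weak base: the lower the pKₐ of its conjugate acid, the more readily it departs.
PhCH(CH₃)–N₂⁺ loses N₂: no meaningful conjugate acid; N₂ departs as an exceptionally stable neutral molecule
PhCH(CH₃)–OTf loses OTf⁻: pKₐ(CF₃SO₃H (triflic acid)) ≈ -14
PhCH(CH₃)–OClO₃ loses ClO₄⁻: pKₐ(HClO₄) ≈ -10
PhCH(CH₃)–OSO₃H loses HSO₄⁻: pKₐ(H₂SO₄) ≈ -3
PhCH(CH₃)–OPO(OH)₂ loses H₂PO₄⁻: pKₐ(H₃PO₄) ≈ 2.1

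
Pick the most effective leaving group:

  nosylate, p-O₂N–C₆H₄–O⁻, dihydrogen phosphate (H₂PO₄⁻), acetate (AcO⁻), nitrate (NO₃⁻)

nosylate: pKₐ(p-O₂NC₆H₄SO₃H) ≈ -3.5
nitrate (NO₃⁻): pKₐ(HNO₃) ≈ -1.3
dihydrogen phosphate (H₂PO₄⁻): pKₐ(H₃PO₄) ≈ 2.1
acetate (AcO⁻): pKₐ(CH₃COOH) ≈ 4.8
p-O₂N–C₆H₄–O⁻: pKₐ(p-nitrophenol) ≈ 7.2

nosylate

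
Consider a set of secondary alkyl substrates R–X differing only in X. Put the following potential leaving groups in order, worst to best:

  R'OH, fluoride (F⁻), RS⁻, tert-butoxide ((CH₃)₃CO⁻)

A good leaving group is a weak base: the lower the pKₐ of its conjugate acid, the more readily it departs.
R'OH: pKₐ(R'OH₂⁺) ≈ -2.4 — neutral; leaves from a protonated ether (an oxonium ion, R–O(H)R'⁺)
fluoride (F⁻): pKₐ(HF) ≈ 3.2
RS⁻: pKₐ(RSH (a thiol)) ≈ 10.5
tert-butoxide ((CH₃)₃CO⁻): pKₐ(t-BuOH) ≈ 18 — bulky, strongly basic alkoxide
Reversing gives the worst-to-best order requested.

tert-butoxide ((CH₃)₃CO⁻) < RS⁻ < fluoride (F⁻) < R'OH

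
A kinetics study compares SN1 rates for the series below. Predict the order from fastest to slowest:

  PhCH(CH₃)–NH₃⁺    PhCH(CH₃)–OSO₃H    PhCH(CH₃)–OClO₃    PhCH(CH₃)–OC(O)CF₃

PhCH(CH₃)–OClO₃ > PhCH(CH₃)–OSO₃H > PhCH(CH₃)–OC(O)CF₃ > PhCH(CH₃)–NH₃⁺

Identical carbon frameworks mean the comparison reduces to leaving-group quality.
Leaving-group ability tracks the stability of the departed species; conjugate-acid pKₐ is the usual yardstick (lower pKₐ → better LG).
PhCH(CH₃)–OClO₃ loses ClO₄⁻: pKₐ(HClO₄) ≈ -10
PhCH(CH₃)–OSO₃H loses HSO₄⁻: pKₐ(H₂SO₄) ≈ -3
PhCH(CH₃)–OC(O)CF₃ loses CF₃COO⁻: pKₐ(CF₃COOH) ≈ 0.2
PhCH(CH₃)–NH₃⁺ loses NH₃: pKₐ(NH₄⁺) ≈ 9.2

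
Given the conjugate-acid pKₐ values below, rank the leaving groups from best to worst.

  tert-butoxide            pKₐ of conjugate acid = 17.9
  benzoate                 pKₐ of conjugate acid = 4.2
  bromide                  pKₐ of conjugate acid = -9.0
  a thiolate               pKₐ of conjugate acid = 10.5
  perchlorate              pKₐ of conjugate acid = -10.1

Lower conjugate-acid pKₐ ⇒ weaker base ⇒ better leaving group.
Sorting by the given values: perchlorate (-10.1), bromide (-9.0), benzoate (4.2), a thiolate (10.5), tert-butoxide (17.9).

perchlorate > bromide > benzoate > a thiolate > tert-butoxide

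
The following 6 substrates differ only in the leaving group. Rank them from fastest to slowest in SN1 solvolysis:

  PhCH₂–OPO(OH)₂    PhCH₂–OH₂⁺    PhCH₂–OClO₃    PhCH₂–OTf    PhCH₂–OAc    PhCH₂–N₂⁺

The skeletons are identical, so relative rate is governed entirely by leaving-group ability.
The more stable X⁻ (or X) is on its own — i.e. the weaker a base it is — the better a leaving group it makes.
PhCH₂–N₂⁺ loses N₂: no meaningful conjugate acid; N₂ departs as an exceptionally stable neutral molecule
PhCH₂–OTf loses OTf⁻: pKₐ(CF₃SO₃H (triflic acid)) ≈ -14
PhCH₂–OClO₃ loses ClO₄⁻: pKₐ(HClO₄) ≈ -10
PhCH₂–OH₂⁺ loses H₂O: pKₐ(H₃O⁺) ≈ -1.7
PhCH₂–OPO(OH)₂ loses H₂PO₄⁻: pKₐ(H₃PO₄) ≈ 2.1
PhCH₂–OAc loses AcO⁻: pKₐ(CH₃COOH) ≈ 4.8

PhCH₂–N₂⁺ > PhCH₂–OTf > PhCH₂–OClO₃ > PhCH₂–OH₂⁺ > PhCH₂–OPO(OH)₂ > PhCH₂–OAc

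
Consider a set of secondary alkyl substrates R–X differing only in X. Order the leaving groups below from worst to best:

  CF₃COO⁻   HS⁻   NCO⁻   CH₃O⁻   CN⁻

CH₃O⁻ < CN⁻ < HS⁻ < NCO⁻ < CF₃COO⁻

Leaving-group ability tracks the stability of the departed species; conjugate-acid pKₐ is the usual yardstick (lower pKₐ → better LG).
CF₃COO⁻: pKₐ(CF₃COOH) ≈ 0.2
NCO⁻: pKₐ(HOCN) ≈ 3.5
HS⁻: pKₐ(H₂S) ≈ 7
CN⁻: pKₐ(HCN) ≈ 9.2
CH₃O⁻: pKₐ(CH₃OH) ≈ 15.5
Listed from poorest to best leaving group as asked.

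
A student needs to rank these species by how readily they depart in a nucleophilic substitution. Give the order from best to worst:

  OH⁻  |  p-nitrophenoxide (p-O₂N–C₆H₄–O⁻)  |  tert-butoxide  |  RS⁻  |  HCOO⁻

HCOO⁻ > p-nitrophenoxide (p-O₂N–C₆H₄–O⁻) > RS⁻ > OH⁻ > tert-butoxide

A good leaving group is a weak base: the lower the pKₐ of its conjugate acid, the more readily it departs.
HCOO⁻: pKₐ(HCOOH) ≈ 3.8
p-nitrophenoxide (p-O₂N–C₆H₄–O⁻): pKₐ(p-nitrophenol) ≈ 7.2
RS⁻: pKₐ(RSH (a thiol)) ≈ 10.5
OH⁻: pKₐ(H₂O) ≈ 15.7
tert-butoxide: pKₐ(t-BuOH) ≈ 18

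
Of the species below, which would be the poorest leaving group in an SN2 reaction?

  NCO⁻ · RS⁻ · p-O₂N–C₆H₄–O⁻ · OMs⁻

RS⁻

A good leaving group is a weak base: the lower the pKₐ of its conjugate acid, the more readily it departs.
OMs⁻: pKₐ(CH₃SO₃H (MsOH)) ≈ -1.9
NCO⁻: pKₐ(HOCN) ≈ 3.5
p-O₂N–C₆H₄–O⁻: pKₐ(p-nitrophenol) ≈ 7.2
RS⁻: pKₐ(RSH (a thiol)) ≈ 10.5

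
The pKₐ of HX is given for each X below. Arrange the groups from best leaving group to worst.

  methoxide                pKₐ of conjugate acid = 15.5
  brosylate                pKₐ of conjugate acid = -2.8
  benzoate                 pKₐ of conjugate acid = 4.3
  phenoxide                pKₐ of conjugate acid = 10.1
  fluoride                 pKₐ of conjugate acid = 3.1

Lower conjugate-acid pKₐ ⇒ weaker base ⇒ better leaving group.
Sorting by the given values: brosylate (-2.8), fluoride (3.1), benzoate (4.3), phenoxide (10.1), methoxide (15.5).

brosylate > fluoride > benzoate > phenoxide > methoxide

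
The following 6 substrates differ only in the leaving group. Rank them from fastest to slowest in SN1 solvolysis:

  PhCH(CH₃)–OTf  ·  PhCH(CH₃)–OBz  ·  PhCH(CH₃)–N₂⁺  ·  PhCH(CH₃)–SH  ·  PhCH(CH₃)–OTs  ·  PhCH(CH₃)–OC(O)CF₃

With the same alkyl group throughout, only the leaving group differentiates the rates.
The more stable X⁻ (or X) is on its own — i.e. the weaker a base it is — the better a leaving group it makes.
PhCH(CH₃)–N₂⁺ loses N₂: no meaningful conjugate acid; N₂ departs as an exceptionally stable neutral molecule
PhCH(CH₃)–OTf loses OTf⁻: pKₐ(CF₃SO₃H (triflic acid)) ≈ -14
PhCH(CH₃)–OTs loses OTs⁻: pKₐ(p-CH₃C₆H₄SO₃H (TsOH)) ≈ -2.8
PhCH(CH₃)–OC(O)CF₃ loses CF₃COO⁻: pKₐ(CF₃COOH) ≈ 0.2
PhCH(CH₃)–OBz loses PhCOO⁻: pKₐ(C₆H₅COOH) ≈ 4.2
PhCH(CH₃)–SH loses HS⁻: pKₐ(H₂S) ≈ 7

PhCH(CH₃)–N₂⁺ > PhCH(CH₃)–OTf > PhCH(CH₃)–OTs > PhCH(CH₃)–OC(O)CF₃ > PhCH(CH₃)–OBz > PhCH(CH₃)–SH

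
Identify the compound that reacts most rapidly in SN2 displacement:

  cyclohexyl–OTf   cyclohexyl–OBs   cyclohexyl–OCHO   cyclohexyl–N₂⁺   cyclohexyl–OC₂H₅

The skeletons are identical, so relative rate is governed entirely by leaving-group ability.
A good leaving group is a weak base: the lower the pKₐ of its conjugate acid, the more readily it departs.
cyclohexyl–N₂⁺ loses N₂: no meaningful conjugate acid; N₂ departs as an exceptionally stable neutral molecule
cyclohexyl–OTf loses OTf⁻: pKₐ(CF₃SO₃H (triflic acid)) ≈ -14
cyclohexyl–OBs loses OBs⁻: pKₐ(p-BrC₆H₄SO₃H) ≈ -2.8
cyclohexyl–OCHO loses HCOO⁻: pKₐ(HCOOH) ≈ 3.8
cyclohexyl–OC₂H₅ loses CH₃CH₂O⁻: pKₐ(CH₃CH₂OH) ≈ 16

cyclohexyl–N₂⁺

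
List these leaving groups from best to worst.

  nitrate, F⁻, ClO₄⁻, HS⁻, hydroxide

ClO₄⁻ > nitrate > F⁻ > HS⁻ > hydroxide

Leaving-group ability tracks the stability of the departed species; conjugate-acid pKₐ is the usual yardstick (lower pKₐ → better LG).
ClO₄⁻: pKₐ(HClO₄) ≈ -10
nitrate: pKₐ(HNO₃) ≈ -1.3 — resonance-delocalised over three oxygens
F⁻: pKₐ(HF) ≈ 3.2 — small and strongly basic; the poor halide leaving group
HS⁻: pKₐ(H₂S) ≈ 7
hydroxide: pKₐ(H₂O) ≈ 15.7 — strong base; essentially never leaves without prior activation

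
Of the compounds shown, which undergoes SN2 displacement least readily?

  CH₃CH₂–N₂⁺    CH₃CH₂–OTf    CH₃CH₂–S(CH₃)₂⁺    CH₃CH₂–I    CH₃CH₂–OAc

CH₃CH₂–OAc

Identical carbon frameworks mean the comparison reduces to leaving-group quality.
Rank by basicity of the departing species: weakest base leaves most easily.
CH₃CH₂–N₂⁺ loses N₂: no meaningful conjugate acid; N₂ departs as an exceptionally stable neutral molecule
CH₃CH₂–OTf loses OTf⁻: pKₐ(CF₃SO₃H (triflic acid)) ≈ -14
CH₃CH₂–I loses I⁻: pKₐ(HI) ≈ -10
CH₃CH₂–S(CH₃)₂⁺ loses SR'₂: pKₐ(R'₂SH⁺) ≈ -7
CH₃CH₂–OAc loses AcO⁻: pKₐ(CH₃COOH) ≈ 4.8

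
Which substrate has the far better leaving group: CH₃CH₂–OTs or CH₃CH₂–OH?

From CH₃CH₂–OH the departing group would be OH⁻ (pKₐ(H₂O) ≈ 15.7). Strong base; essentially never leaves without prior activation.
From CH₃CH₂–OTs the leaving group is OTs⁻ (pKₐ(p-CH₃C₆H₄SO₃H (TsOH)) ≈ -2.8). Resonance-delocalised arenesulfonate.
(In practice CH₃CH₂–OTs is made from CH₃CH₂–OH by treatment with TsCl / pyridine, converting the hydroxyl into a tosylate.)

CH₃CH₂–OTs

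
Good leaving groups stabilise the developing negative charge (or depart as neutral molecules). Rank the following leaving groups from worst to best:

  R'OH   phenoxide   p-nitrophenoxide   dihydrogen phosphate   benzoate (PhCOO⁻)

A good leaving group is a weak base: the lower the pKₐ of its conjugate acid, the more readily it departs.
R'OH: pKₐ(R'OH₂⁺) ≈ -2.4
dihydrogen phosphate: pKₐ(H₃PO₄) ≈ 2.1 — moderate base; biological leaving group after further activation
benzoate (PhCOO⁻): pKₐ(C₆H₅COOH) ≈ 4.2 — aryl carboxylate
p-nitrophenoxide: pKₐ(p-nitrophenol) ≈ 7.2
phenoxide: pKₐ(C₆H₅OH (phenol)) ≈ 10
Listed from poorest to best leaving group as asked.

phenoxide < p-nitrophenoxide < benzoate (PhCOO⁻) < dihydrogen phosphate < R'OH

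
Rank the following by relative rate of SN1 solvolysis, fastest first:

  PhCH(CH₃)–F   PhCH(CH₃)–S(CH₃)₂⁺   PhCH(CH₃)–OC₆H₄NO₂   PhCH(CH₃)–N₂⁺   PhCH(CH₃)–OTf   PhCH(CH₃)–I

PhCH(CH₃)–N₂⁺ > PhCH(CH₃)–OTf > PhCH(CH₃)–I > PhCH(CH₃)–S(CH₃)₂⁺ > PhCH(CH₃)–F > PhCH(CH₃)–OC₆H₄NO₂

With the same alkyl group throughout, only the leaving group differentiates the rates.
Leaving-group ability tracks the stability of the departed species; conjugate-acid pKₐ is the usual yardstick (lower pKₐ → better LG).
PhCH(CH₃)–N₂⁺ loses N₂: no meaningful conjugate acid; N₂ departs as an exceptionally stable neutral molecule
PhCH(CH₃)–OTf loses OTf⁻: pKₐ(CF₃SO₃H (triflic acid)) ≈ -14
PhCH(CH₃)–I loses I⁻: pKₐ(HI) ≈ -10
PhCH(CH₃)–S(CH₃)₂⁺ loses SR'₂: pKₐ(R'₂SH⁺) ≈ -7
PhCH(CH₃)–F loses F⁻: pKₐ(HF) ≈ 3.2
PhCH(CH₃)–OC₆H₄NO₂ loses p-O₂N–C₆H₄–O⁻: pKₐ(p-nitrophenol) ≈ 7.2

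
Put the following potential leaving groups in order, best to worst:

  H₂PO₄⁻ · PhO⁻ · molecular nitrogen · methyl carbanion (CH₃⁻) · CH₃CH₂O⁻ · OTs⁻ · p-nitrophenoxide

molecular nitrogen: no meaningful conjugate acid; N₂ departs as an exceptionally stable neutral molecule
OTs⁻: pKₐ(p-CH₃C₆H₄SO₃H (TsOH)) ≈ -2.8
H₂PO₄⁻: pKₐ(H₃PO₄) ≈ 2.1
p-nitrophenoxide: pKₐ(p-nitrophenol) ≈ 7.2
PhO⁻: pKₐ(C₆H₅OH (phenol)) ≈ 10
CH₃CH₂O⁻: pKₐ(CH₃CH₂OH) ≈ 16
methyl carbanion (CH₃⁻): pKₐ(CH₄) ≈ 48

molecular nitrogen > OTs⁻ > H₂PO₄⁻ > p-nitrophenoxide > PhO⁻ > CH₃CH₂O⁻ > methyl carbanion (CH₃⁻)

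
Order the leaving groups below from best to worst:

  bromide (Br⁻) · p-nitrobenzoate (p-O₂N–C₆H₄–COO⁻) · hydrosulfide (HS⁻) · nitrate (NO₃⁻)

bromide (Br⁻) > nitrate (NO₃⁻) > p-nitrobenzoate (p-O₂N–C₆H₄–COO⁻) > hydrosulfide (HS⁻)

Leaving-group ability tracks the stability of the departed species; conjugate-acid pKₐ is the usual yardstick (lower pKₐ → better LG).
bromide (Br⁻): pKₐ(HBr) ≈ -9
nitrate (NO₃⁻): pKₐ(HNO₃) ≈ -1.3
p-nitrobenzoate (p-O₂N–C₆H₄–COO⁻): pKₐ(p-nitrobenzoic acid) ≈ 3.4
hydrosulfide (HS⁻): pKₐ(H₂S) ≈ 7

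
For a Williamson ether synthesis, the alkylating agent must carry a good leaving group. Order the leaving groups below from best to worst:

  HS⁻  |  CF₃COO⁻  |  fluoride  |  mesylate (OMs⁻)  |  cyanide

The more stable X⁻ (or X) is on its own — i.e. the weaker a base it is — the better a leaving group it makes.
mesylate (OMs⁻): pKₐ(CH₃SO₃H (MsOH)) ≈ -1.9
CF₃COO⁻: pKₐ(CF₃COOH) ≈ 0.2
fluoride: pKₐ(HF) ≈ 3.2 — small and strongly basic; the poor halide leaving group
HS⁻: pKₐ(H₂S) ≈ 7
cyanide: pKₐ(HCN) ≈ 9.2

mesylate (OMs⁻) > CF₃COO⁻ > fluoride > HS⁻ > cyanide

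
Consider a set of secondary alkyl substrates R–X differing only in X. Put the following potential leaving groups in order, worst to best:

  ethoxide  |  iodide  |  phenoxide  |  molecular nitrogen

ethoxide < phenoxide < iodide < molecular nitrogen

Leaving-group ability tracks the stability of the departed species; conjugate-acid pKₐ is the usual yardstick (lower pKₐ → better LG).
molecular nitrogen: no meaningful conjugate acid; N₂ departs as an exceptionally stable neutral molecule
iodide: pKₐ(HI) ≈ -10
phenoxide: pKₐ(C₆H₅OH (phenol)) ≈ 10
ethoxide: pKₐ(CH₃CH₂OH) ≈ 16
Listed from poorest to best leaving group as asked.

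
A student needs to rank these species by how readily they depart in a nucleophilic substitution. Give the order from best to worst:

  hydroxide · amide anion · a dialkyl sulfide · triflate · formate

A good leaving group is a weak base: the lower the pKₐ of its conjugate acid, the more readily it departs.
triflate: pKₐ(CF₃SO₃H (triflic acid)) ≈ -14
a dialkyl sulfide: pKₐ(R'₂SH⁺) ≈ -7
formate: pKₐ(HCOOH) ≈ 3.8 — resonance-stabilised carboxylate
hydroxide: pKₐ(H₂O) ≈ 15.7
amide anion: pKₐ(NH₃) ≈ 38 — extremely strong base; never a leaving group

triflate > a dialkyl sulfide > formate > hydroxide > amide anion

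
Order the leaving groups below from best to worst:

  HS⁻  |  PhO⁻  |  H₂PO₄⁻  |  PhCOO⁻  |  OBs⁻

OBs⁻ > H₂PO₄⁻ > PhCOO⁻ > HS⁻ > PhO⁻

Leaving-group ability tracks the stability of the departed species; conjugate-acid pKₐ is the usual yardstick (lower pKₐ → better LG).
OBs⁻: pKₐ(p-BrC₆H₄SO₃H) ≈ -2.8 — arenesulfonate with a p-bromo substituent
H₂PO₄⁻: pKₐ(H₃PO₄) ≈ 2.1
PhCOO⁻: pKₐ(C₆H₅COOH) ≈ 4.2 — aryl carboxylate
HS⁻: pKₐ(H₂S) ≈ 7 — larger and more polarisable than the oxygen analogue
PhO⁻: pKₐ(C₆H₅OH (phenol)) ≈ 10 — resonance into the ring helps, but still a poor LG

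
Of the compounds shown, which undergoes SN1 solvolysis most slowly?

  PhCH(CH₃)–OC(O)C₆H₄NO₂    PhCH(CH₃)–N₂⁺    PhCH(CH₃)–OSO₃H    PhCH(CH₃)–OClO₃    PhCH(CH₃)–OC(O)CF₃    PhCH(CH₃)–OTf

PhCH(CH₃)–OC(O)C₆H₄NO₂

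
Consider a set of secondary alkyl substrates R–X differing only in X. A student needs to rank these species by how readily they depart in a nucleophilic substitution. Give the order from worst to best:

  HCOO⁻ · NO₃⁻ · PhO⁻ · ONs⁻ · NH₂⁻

A good leaving group is a weak base: the lower the pKₐ of its conjugate acid, the more readily it departs.
ONs⁻: pKₐ(p-O₂NC₆H₄SO₃H) ≈ -3.5
NO₃⁻: pKₐ(HNO₃) ≈ -1.3
HCOO⁻: pKₐ(HCOOH) ≈ 3.8
PhO⁻: pKₐ(C₆H₅OH (phenol)) ≈ 10 — resonance into the ring helps, but still a poor LG
NH₂⁻: pKₐ(NH₃) ≈ 38
Listed from poorest to best leaving group as asked.

NH₂⁻ < PhO⁻ < HCOO⁻ < NO₃⁻ < ONs⁻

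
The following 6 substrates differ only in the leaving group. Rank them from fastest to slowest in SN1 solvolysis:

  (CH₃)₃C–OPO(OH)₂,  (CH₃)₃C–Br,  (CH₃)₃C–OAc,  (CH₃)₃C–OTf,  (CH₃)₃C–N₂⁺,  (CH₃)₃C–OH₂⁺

(CH₃)₃C–N₂⁺ > (CH₃)₃C–OTf > (CH₃)₃C–Br > (CH₃)₃C–OH₂⁺ > (CH₃)₃C–OPO(OH)₂ > (CH₃)₃C–OAc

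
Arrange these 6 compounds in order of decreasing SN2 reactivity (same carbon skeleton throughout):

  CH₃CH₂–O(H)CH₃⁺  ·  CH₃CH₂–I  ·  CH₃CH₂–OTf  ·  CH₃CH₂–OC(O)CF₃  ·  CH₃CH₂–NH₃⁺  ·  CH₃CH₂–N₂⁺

CH₃CH₂–N₂⁺ > CH₃CH₂–OTf > CH₃CH₂–I > CH₃CH₂–O(H)CH₃⁺ > CH₃CH₂–OC(O)CF₃ > CH₃CH₂–NH₃⁺

The skeletons are identical, so relative rate is governed entirely by leaving-group ability.
Leaving-group ability tracks the stability of the departed species; conjugate-acid pKₐ is the usual yardstick (lower pKₐ → better LG).
CH₃CH₂–N₂⁺ loses N₂: no meaningful conjugate acid; N₂ departs as an exceptionally stable neutral molecule
CH₃CH₂–OTf loses OTf⁻: pKₐ(CF₃SO₃H (triflic acid)) ≈ -14
CH₃CH₂–I loses I⁻: pKₐ(HI) ≈ -10
CH₃CH₂–O(H)CH₃⁺ loses R'OH: pKₐ(R'OH₂⁺) ≈ -2.4
CH₃CH₂–OC(O)CF₃ loses CF₃COO⁻: pKₐ(CF₃COOH) ≈ 0.2
CH₃CH₂–NH₃⁺ loses NH₃: pKₐ(NH₄⁺) ≈ 9.2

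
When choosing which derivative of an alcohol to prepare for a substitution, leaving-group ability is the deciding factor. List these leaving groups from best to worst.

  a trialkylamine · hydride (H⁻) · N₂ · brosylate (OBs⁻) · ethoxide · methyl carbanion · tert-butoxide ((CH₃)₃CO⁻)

N₂ > brosylate (OBs⁻) > a trialkylamine > ethoxide > tert-butoxide ((CH₃)₃CO⁻) > hydride (H⁻) > methyl carbanion

The more stable X⁻ (or X) is on its own — i.e. the weaker a base it is — the better a leaving group it makes.
N₂: no meaningful conjugate acid; N₂ departs as an exceptionally stable neutral molecule
brosylate (OBs⁻): pKₐ(p-BrC₆H₄SO₃H) ≈ -2.8
a trialkylamine: pKₐ(R'₃NH⁺) ≈ 10.7
ethoxide: pKₐ(CH₃CH₂OH) ≈ 16
tert-butoxide ((CH₃)₃CO⁻): pKₐ(t-BuOH) ≈ 18
hydride (H⁻): pKₐ(H₂) ≈ 36
methyl carbanion: pKₐ(CH₄) ≈ 48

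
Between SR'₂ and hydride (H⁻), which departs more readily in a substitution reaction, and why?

SR'₂

SR'₂ is the better leaving group.
pKₐ(R'₂SH⁺) ≈ -7 versus pKₐ(H₂) ≈ 36: SR'₂ is the much weaker base.
Neutral; leaves from a sulfonium salt (R–SR'₂⁺).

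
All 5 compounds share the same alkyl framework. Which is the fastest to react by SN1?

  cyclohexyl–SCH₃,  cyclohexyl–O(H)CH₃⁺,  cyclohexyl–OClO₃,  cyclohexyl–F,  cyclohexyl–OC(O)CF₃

The skeletons are identical, so relative rate is governed entirely by leaving-group ability.
Leaving-group ability tracks the stability of the departed species; conjugate-acid pKₐ is the usual yardstick (lower pKₐ → better LG).
cyclohexyl–OClO₃ loses ClO₄⁻: pKₐ(HClO₄) ≈ -10
cyclohexyl–O(H)CH₃⁺ loses R'OH: pKₐ(R'OH₂⁺) ≈ -2.4
cyclohexyl–OC(O)CF₃ loses CF₃COO⁻: pKₐ(CF₃COOH) ≈ 0.2
cyclohexyl–F loses F⁻: pKₐ(HF) ≈ 3.2
cyclohexyl–SCH₃ loses RS⁻: pKₐ(RSH (a thiol)) ≈ 10.5

cyclohexyl–OClO₃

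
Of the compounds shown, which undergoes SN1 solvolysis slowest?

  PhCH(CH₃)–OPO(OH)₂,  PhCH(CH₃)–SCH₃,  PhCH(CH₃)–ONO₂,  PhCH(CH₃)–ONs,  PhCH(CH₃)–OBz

Identical carbon frameworks mean the comparison reduces to leaving-group quality.
Leaving-group ability tracks the stability of the departed species; conjugate-acid pKₐ is the usual yardstick (lower pKₐ → better LG).
PhCH(CH₃)–ONs loses ONs⁻: pKₐ(p-O₂NC₆H₄SO₃H) ≈ -3.5
PhCH(CH₃)–ONO₂ loses NO₃⁻: pKₐ(HNO₃) ≈ -1.3
PhCH(CH₃)–OPO(OH)₂ loses H₂PO₄⁻: pKₐ(H₃PO₄) ≈ 2.1
PhCH(CH₃)–OBz loses PhCOO⁻: pKₐ(C₆H₅COOH) ≈ 4.2
PhCH(CH₃)–SCH₃ loses RS⁻: pKₐ(RSH (a thiol)) ≈ 10.5

PhCH(CH₃)–SCH₃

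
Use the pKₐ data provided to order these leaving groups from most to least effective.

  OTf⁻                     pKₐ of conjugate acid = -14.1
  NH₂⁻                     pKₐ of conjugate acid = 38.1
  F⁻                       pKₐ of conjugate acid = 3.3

Lower conjugate-acid pKₐ ⇒ weaker base ⇒ better leaving group.
Sorting by the given values: OTf⁻ (-14.1), F⁻ (3.3), NH₂⁻ (38.1).

OTf⁻ > F⁻ > NH₂⁻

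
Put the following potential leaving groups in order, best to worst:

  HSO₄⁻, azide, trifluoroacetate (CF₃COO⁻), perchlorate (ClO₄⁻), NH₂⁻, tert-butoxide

The more stable X⁻ (or X) is on its own — i.e. the weaker a base it is — the better a leaving group it makes.
perchlorate (ClO₄⁻): pKₐ(HClO₄) ≈ -10
HSO₄⁻: pKₐ(H₂SO₄) ≈ -3 — conjugate base of a strong mineral acid
trifluoroacetate (CF₃COO⁻): pKₐ(CF₃COOH) ≈ 0.2 — strongly electron-withdrawing CF₃ stabilises the carboxylate
azide: pKₐ(HN₃) ≈ 4.7 — linear, resonance-stabilised
tert-butoxide: pKₐ(t-BuOH) ≈ 18 — bulky, strongly basic alkoxide
NH₂⁻: pKₐ(NH₃) ≈ 38 — extremely strong base; never a leaving group

perchlorate (ClO₄⁻) > HSO₄⁻ > trifluoroacetate (CF₃COO⁻) > azide > tert-butoxide > NH₂⁻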